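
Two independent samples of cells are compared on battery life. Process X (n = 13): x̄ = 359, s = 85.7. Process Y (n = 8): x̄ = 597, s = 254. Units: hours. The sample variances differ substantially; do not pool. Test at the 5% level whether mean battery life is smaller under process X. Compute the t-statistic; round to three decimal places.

Let group 1 = process X, group 2 = process Y. H0: μ_1 = μ_2; H1: μ_1 < μ_2 (Welch's two-sample t-test, left-tailed).
t = (x̄_1 − x̄_2)/√(s_1²/n_1 + s_2²/n_2) = (359 − 597)/√(85.7²/13 + 254²/8) = -2.562
Welch–Satterthwaite df ≈ 7.99
p-value = P(T ≤ -2.562) ≈ 0.017
Since p ≈ 0.017 < α = 0.05, reject H0; the evidence is statistically significant.

-2.562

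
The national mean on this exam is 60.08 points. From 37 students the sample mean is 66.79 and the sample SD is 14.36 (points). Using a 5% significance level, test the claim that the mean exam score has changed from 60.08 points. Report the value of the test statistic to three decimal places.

H0: μ = 60.08; H1: μ ≠ 60.08 (one-sample t-test, two-sided).
t = (x̄ − μ₀)/(s/√n) = (66.79 − 60.08)/(14.36/√37) = 2.842
df = n − 1 = 36
Two-sided p-value ≈ 0.007
Since p ≈ 0.007 < α = 0.05, reject H0; the data support H1.

2.842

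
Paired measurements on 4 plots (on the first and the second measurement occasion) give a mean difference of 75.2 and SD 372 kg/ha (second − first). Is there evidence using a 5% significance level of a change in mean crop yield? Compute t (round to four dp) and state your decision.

t = 0.4043; fail to reject H0

H0: μ_d = 0; H1: μ_d ≠ 0 (paired t-test on the differences, two-sided).
t = d̄/(s_d/√n) = 75.2/(372/√4) = 0.4043
df = n − 1 = 3
Two-sided p-value ≈ 0.713
Since p ≈ 0.713 > α = 0.05, fail to reject H0; the data do not provide sufficient evidence against H0.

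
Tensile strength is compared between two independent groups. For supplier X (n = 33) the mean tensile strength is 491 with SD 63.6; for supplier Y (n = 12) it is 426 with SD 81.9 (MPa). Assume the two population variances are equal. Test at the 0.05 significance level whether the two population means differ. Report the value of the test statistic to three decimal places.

2.805

Let group 1 = supplier X, group 2 = supplier Y. H0: μ_1 = μ_2; H1: μ_1 ≠ μ_2 (two-sample pooled-variance t-test, two-sided).
s_p² = [(33−1)·63.6² + (12−1)·81.9²]/(33+12−2) = 4726.1
t = (491 − 426)/√[4726.1·(1/33 + 1/12)] = 2.805
df = n₁ + n₂ − 2 = 43
Two-sided p-value ≈ 0.008
Since p ≈ 0.008 < α = 0.05, reject H0; the data support H1.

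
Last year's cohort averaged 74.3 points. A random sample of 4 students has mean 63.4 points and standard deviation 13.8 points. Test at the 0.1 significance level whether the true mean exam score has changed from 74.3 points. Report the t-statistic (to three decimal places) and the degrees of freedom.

t = -1.580, df = 3

H0: μ = 74.3; H1: μ ≠ 74.3 (one-sample t-test, two-sided).
t = (x̄ − μ₀)/(s/√n) = (63.4 − 74.3)/(13.8/√4) = -1.580
df = n − 1 = 3
Two-sided p-value ≈ 0.212
Since p ≈ 0.212 > α = 0.1, fail to reject H0; the evidence is not statistically significant.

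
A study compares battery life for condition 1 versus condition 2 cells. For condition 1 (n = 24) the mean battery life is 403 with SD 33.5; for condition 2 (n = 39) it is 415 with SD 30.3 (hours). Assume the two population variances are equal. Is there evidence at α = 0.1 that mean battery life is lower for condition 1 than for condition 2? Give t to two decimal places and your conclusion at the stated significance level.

t = -1.47; reject H0

Let group 1 = condition 1, group 2 = condition 2. H0: μ_1 = μ_2; H1: μ_1 < μ_2 (two-sample pooled-variance t-test, left-tailed).
s_p² = [(24−1)·33.5² + (39−1)·30.3²]/(24+39−2) = 995.068
t = (403 − 415)/√[995.068·(1/24 + 1/39)] = -1.47
df = n₁ + n₂ − 2 = 61
p-value = P(T ≤ -1.47) ≈ 0.074
Since p ≈ 0.074 < α = 0.1, reject H0; the evidence is statistically significant.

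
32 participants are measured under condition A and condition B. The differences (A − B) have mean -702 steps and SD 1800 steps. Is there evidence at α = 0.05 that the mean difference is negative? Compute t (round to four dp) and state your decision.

H0: μ_d = 0; H1: μ_d < 0 (paired t-test on the differences, left-tailed).
t = d̄/(s_d/√n) = -702/(1800/√32) = -2.2062
df = n − 1 = 31
p-value = P(T ≤ -2.2062) ≈ 0.017
Since p ≈ 0.017 < α = 0.05, reject H0; the evidence is statistically significant.

t = -2.2062; reject H0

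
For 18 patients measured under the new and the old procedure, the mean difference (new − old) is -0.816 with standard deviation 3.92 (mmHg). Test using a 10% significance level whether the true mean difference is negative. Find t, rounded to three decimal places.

-0.883

H0: μ_d = 0; H1: μ_d < 0 (paired t-test on the differences, left-tailed).
t = d̄/(s_d/√n) = -0.816/(3.92/√18) = -0.883
df = n − 1 = 17
p-value = P(T ≤ -0.883) ≈ 0.1947
Since p ≈ 0.1947 > α = 0.1, fail to reject H0; the data do not provide sufficient evidence against H0.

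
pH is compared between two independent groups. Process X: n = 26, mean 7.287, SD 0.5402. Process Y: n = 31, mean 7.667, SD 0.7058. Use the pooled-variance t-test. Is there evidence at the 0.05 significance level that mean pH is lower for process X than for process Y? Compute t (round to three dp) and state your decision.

t = -2.247; reject H0

Let group 1 = process X, group 2 = process Y. H0: μ_1 = μ_2; H1: μ_1 < μ_2 (two-sample pooled-variance t-test, left-tailed).
s_p² = [(26−1)·0.5402² + (31−1)·0.7058²]/(26+31−2) = 0.404364
t = (7.287 − 7.667)/√[0.404364·(1/26 + 1/31)] = -2.247
df = n₁ + n₂ − 2 = 55
p-value = P(T ≤ -2.247) ≈ 0.0143
Since p ≈ 0.0143 < α = 0.05, reject H0; the data support H1.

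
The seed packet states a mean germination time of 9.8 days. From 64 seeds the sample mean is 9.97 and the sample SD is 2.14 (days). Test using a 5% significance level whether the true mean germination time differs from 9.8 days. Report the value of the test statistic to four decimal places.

H0: μ = 9.8; H1: μ ≠ 9.8 (one-sample t-test, two-sided).
t = (x̄ − μ₀)/(s/√n) = (9.97 − 9.8)/(2.14/√64) = 0.6355
df = n − 1 = 63
Two-sided p-value ≈ 0.5274
Since p ≈ 0.5274 > α = 0.05, fail to reject H0; the evidence is not statistically significant.

0.6355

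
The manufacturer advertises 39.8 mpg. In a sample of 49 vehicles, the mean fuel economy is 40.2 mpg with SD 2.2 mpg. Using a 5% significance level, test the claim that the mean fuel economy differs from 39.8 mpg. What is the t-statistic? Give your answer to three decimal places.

1.273

H0: μ = 39.8; H1: μ ≠ 39.8 (one-sample t-test, two-sided).
t = (x̄ − μ₀)/(s/√n) = (40.2 − 39.8)/(2.2/√49) = 1.273
df = n − 1 = 48
Two-sided p-value ≈ 0.2092
Since p ≈ 0.2092 > α = 0.05, fail to reject H0; the evidence is not statistically significant.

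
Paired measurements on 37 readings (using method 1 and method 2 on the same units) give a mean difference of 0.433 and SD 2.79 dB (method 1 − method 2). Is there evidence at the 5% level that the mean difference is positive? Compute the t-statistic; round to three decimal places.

0.944

H0: μ_d = 0; H1: μ_d > 0 (paired t-test on the differences, right-tailed).
t = d̄/(s_d/√n) = 0.433/(2.79/√37) = 0.944
df = n − 1 = 36
p-value = P(T ≥ 0.944) ≈ 0.1757
Since p ≈ 0.1757 > α = 0.05, fail to reject H0; the evidence is not statistically significant.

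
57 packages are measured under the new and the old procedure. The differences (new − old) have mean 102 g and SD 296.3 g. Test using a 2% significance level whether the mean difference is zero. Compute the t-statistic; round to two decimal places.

H0: μ_d = 0; H1: μ_d ≠ 0 (paired t-test on the differences, two-sided).
t = d̄/(s_d/√n) = 102/(296.3/√57) = 2.60
df = n − 1 = 56
Two-sided p-value ≈ 0.012
Since p ≈ 0.012 < α = 0.02, reject H0; the evidence is statistically significant.

2.60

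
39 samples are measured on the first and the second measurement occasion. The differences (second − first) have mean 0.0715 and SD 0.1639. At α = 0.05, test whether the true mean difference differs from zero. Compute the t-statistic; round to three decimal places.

H0: μ_d = 0; H1: μ_d ≠ 0 (paired t-test on the differences, two-sided).
t = d̄/(s_d/√n) = 0.0715/(0.1639/√39) = 2.724
df = n − 1 = 38
Two-sided p-value ≈ 0.010
Since p ≈ 0.010 < α = 0.05, reject H0; the evidence is statistically significant.

2.724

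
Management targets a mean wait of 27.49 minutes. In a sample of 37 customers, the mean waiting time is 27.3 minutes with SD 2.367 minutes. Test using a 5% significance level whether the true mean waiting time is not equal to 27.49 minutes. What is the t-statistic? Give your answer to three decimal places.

-0.488

H0: μ = 27.49; H1: μ ≠ 27.49 (one-sample t-test, two-sided).
t = (x̄ − μ₀)/(s/√n) = (27.3 − 27.49)/(2.367/√37) = -0.488
df = n − 1 = 36
Two-sided p-value ≈ 0.628
Since p ≈ 0.628 > α = 0.05, fail to reject H0; the data do not provide sufficient evidence against H0.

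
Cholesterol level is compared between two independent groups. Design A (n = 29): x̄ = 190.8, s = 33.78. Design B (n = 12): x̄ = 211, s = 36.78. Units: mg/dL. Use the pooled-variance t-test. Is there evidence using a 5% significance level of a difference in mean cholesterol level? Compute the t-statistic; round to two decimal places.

Let group 1 = design A, group 2 = design B. H0: μ_1 = μ_2; H1: μ_1 ≠ μ_2 (two-sample pooled-variance t-test, two-sided).
s_p² = [(29−1)·33.78² + (12−1)·36.78²]/(29+12−2) = 1200.79
t = (190.8 − 211)/√[1200.79·(1/29 + 1/12)] = -1.70
df = n₁ + n₂ − 2 = 39
Two-sided p-value ≈ 0.0974
Since p ≈ 0.0974 > α = 0.05, fail to reject H0; the evidence is not statistically significant.

-1.70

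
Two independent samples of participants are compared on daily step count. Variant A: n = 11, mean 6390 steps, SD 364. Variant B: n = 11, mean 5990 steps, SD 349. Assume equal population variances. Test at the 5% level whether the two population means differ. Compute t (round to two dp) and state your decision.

t = 2.63; reject H0

Let group 1 = variant A, group 2 = variant B. H0: μ_1 = μ_2; H1: μ_1 ≠ μ_2 (two-sample pooled-variance t-test, two-sided).
s_p² = [(11−1)·364² + (11−1)·349²]/(11+11−2) = 127148
t = (6390 − 5990)/√[127148·(1/11 + 1/11)] = 2.63
df = n₁ + n₂ − 2 = 20
Two-sided p-value ≈ 0.016
Since p ≈ 0.016 < α = 0.05, reject H0; the data support H1.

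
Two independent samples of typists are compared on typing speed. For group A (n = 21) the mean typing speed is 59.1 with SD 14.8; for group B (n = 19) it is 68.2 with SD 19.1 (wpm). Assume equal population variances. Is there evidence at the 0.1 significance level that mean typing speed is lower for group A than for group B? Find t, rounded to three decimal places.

Let group 1 = group A, group 2 = group B. H0: μ_1 = μ_2; H1: μ_1 < μ_2 (two-sample pooled-variance t-test, left-tailed).
s_p² = [(21−1)·14.8² + (19−1)·19.1²]/(21+19−2) = 288.089
t = (59.1 − 68.2)/√[288.089·(1/21 + 1/19)] = -1.693
df = n₁ + n₂ − 2 = 38
p-value = P(T ≤ -1.693) ≈ 0.049
Since p ≈ 0.049 < α = 0.1, reject H0; the evidence is statistically significant.

-1.693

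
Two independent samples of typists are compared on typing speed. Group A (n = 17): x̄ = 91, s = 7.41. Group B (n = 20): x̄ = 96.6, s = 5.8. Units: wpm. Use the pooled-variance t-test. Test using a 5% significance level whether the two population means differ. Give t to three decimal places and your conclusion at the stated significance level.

t = -2.578; reject H0

Let group 1 = group A, group 2 = group B. H0: μ_1 = μ_2; H1: μ_1 ≠ μ_2 (two-sample pooled-variance t-test, two-sided).
s_p² = [(17−1)·7.41² + (20−1)·5.8²]/(17+20−2) = 43.3626
t = (91 − 96.6)/√[43.3626·(1/17 + 1/20)] = -2.578
df = n₁ + n₂ − 2 = 35
Two-sided p-value ≈ 0.014
Since p ≈ 0.014 < α = 0.05, reject H0; the data support H1.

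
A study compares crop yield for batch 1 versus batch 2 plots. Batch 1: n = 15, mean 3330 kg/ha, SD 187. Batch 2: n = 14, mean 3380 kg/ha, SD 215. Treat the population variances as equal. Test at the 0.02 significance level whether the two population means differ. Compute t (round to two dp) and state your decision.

Let group 1 = batch 1, group 2 = batch 2. H0: μ_1 = μ_2; H1: μ_1 ≠ μ_2 (two-sample pooled-variance t-test, two-sided).
s_p² = [(15−1)·187² + (14−1)·215²]/(15+14−2) = 40388.6
t = (3330 − 3380)/√[40388.6·(1/15 + 1/14)] = -0.67
df = n₁ + n₂ − 2 = 27
Two-sided p-value ≈ 0.5089
Since p ≈ 0.5089 > α = 0.02, fail to reject H0; the data do not provide sufficient evidence against H0.

t = -0.67; fail to reject H0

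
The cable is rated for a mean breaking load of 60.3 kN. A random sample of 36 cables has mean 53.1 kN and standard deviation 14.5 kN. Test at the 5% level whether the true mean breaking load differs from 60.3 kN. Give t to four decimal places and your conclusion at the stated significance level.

H0: μ = 60.3; H1: μ ≠ 60.3 (one-sample t-test, two-sided).
t = (x̄ − μ₀)/(s/√n) = (53.1 − 60.3)/(14.5/√36) = -2.9793
df = n − 1 = 35
Two-sided p-value ≈ 0.0052
Since p ≈ 0.0052 < α = 0.05, reject H0; the data support H1.

t = -2.9793; reject H0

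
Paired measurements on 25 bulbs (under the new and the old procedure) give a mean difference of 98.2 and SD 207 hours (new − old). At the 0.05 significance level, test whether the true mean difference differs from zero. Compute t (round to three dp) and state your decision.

H0: μ_d = 0; H1: μ_d ≠ 0 (paired t-test on the differences, two-sided).
t = d̄/(s_d/√n) = 98.2/(207/√25) = 2.372
df = n − 1 = 24
Two-sided p-value ≈ 0.0261
Since p ≈ 0.0261 < α = 0.05, reject H0; the evidence is statistically significant.

t = 2.372; reject H0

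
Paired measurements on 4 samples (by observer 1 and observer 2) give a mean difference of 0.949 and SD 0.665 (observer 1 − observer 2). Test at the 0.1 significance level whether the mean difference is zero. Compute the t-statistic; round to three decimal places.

H0: μ_d = 0; H1: μ_d ≠ 0 (paired t-test on the differences, two-sided).
t = d̄/(s_d/√n) = 0.949/(0.665/√4) = 2.854
df = n − 1 = 3
Two-sided p-value ≈ 0.065
Since p ≈ 0.065 < α = 0.1, reject H0; the data support H1.

2.854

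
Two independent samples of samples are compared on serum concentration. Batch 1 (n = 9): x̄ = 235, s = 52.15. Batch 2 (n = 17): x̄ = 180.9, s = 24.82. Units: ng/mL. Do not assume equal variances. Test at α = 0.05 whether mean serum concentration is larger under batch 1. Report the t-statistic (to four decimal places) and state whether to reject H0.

t = 2.9408; reject H0

Let group 1 = batch 1, group 2 = batch 2. H0: μ_1 = μ_2; H1: μ_1 > μ_2 (Welch's two-sample t-test, right-tailed).
t = (x̄_1 − x̄_2)/√(s_1²/n_1 + s_2²/n_2) = (235 − 180.9)/√(52.15²/9 + 24.82²/17) = 2.9408
Welch–Satterthwaite df ≈ 9.96
p-value = P(T ≥ 2.9408) ≈ 0.007
Since p ≈ 0.007 < α = 0.05, reject H0; the evidence is statistically significant.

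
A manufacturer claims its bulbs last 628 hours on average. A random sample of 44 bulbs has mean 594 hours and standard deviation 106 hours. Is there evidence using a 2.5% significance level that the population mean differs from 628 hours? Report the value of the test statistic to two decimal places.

H0: μ = 628; H1: μ ≠ 628 (one-sample t-test, two-sided).
t = (x̄ − μ₀)/(s/√n) = (594 − 628)/(106/√44) = -2.13
df = n − 1 = 43
Two-sided p-value ≈ 0.0391
Since p ≈ 0.0391 > α = 0.025, fail to reject H0; the evidence is not statistically significant.

-2.13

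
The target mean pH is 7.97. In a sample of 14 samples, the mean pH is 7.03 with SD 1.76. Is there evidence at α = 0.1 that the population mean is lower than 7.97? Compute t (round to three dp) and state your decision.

t = -1.998; reject H0

H0: μ = 7.97; H1: μ < 7.97 (one-sample t-test, left-tailed).
t = (x̄ − μ₀)/(s/√n) = (7.03 − 7.97)/(1.76/√14) = -1.998
df = n − 1 = 13
p-value = P(T ≤ -1.998) ≈ 0.034
Since p ≈ 0.034 < α = 0.1, reject H0; the evidence is statistically significant.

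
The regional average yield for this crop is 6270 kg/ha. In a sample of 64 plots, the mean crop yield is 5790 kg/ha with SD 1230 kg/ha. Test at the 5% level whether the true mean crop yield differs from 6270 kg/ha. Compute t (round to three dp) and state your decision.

H0: μ = 6270; H1: μ ≠ 6270 (one-sample t-test, two-sided).
t = (x̄ − μ₀)/(s/√n) = (5790 − 6270)/(1230/√64) = -3.122
df = n − 1 = 63
Two-sided p-value ≈ 0.003
Since p ≈ 0.003 < α = 0.05, reject H0; the evidence is statistically significant.

t = -3.122; reject H0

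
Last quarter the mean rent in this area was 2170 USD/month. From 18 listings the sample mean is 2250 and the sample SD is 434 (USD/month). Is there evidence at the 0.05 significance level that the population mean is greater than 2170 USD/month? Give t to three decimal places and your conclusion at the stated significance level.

t = 0.782; fail to reject H0

H0: μ = 2170; H1: μ > 2170 (one-sample t-test, right-tailed).
t = (x̄ − μ₀)/(s/√n) = (2250 − 2170)/(434/√18) = 0.782
df = n − 1 = 17
p-value = P(T ≥ 0.782) ≈ 0.2225
Since p ≈ 0.2225 > α = 0.05, fail to reject H0; the evidence is not statistically significant.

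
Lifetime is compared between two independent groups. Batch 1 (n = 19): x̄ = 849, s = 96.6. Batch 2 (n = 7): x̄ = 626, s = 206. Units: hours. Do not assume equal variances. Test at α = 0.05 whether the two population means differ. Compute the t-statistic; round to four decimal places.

2.7547

Let group 1 = batch 1, group 2 = batch 2. H0: μ_1 = μ_2; H1: μ_1 ≠ μ_2 (Welch's two-sample t-test, two-sided).
t = (x̄_1 − x̄_2)/√(s_1²/n_1 + s_2²/n_2) = (849 − 626)/√(96.6²/19 + 206²/7) = 2.7547
Welch–Satterthwaite df ≈ 7.00
Two-sided p-value ≈ 0.0283
Since p ≈ 0.0283 < α = 0.05, reject H0; the evidence is statistically significant.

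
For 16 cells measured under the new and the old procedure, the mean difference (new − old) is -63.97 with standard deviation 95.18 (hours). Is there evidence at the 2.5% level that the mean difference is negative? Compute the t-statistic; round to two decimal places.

-2.69

H0: μ_d = 0; H1: μ_d < 0 (paired t-test on the differences, left-tailed).
t = d̄/(s_d/√n) = -63.97/(95.18/√16) = -2.69
df = n − 1 = 15
p-value = P(T ≤ -2.69) ≈ 0.0084
Since p ≈ 0.0084 < α = 0.025, reject H0; the data support H1.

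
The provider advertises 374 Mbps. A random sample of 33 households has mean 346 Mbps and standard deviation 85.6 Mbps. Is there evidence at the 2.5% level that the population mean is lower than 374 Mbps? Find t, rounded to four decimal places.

-1.8791

H0: μ = 374; H1: μ < 374 (one-sample t-test, left-tailed).
t = (x̄ − μ₀)/(s/√n) = (346 − 374)/(85.6/√33) = -1.8791
df = n − 1 = 32
p-value = P(T ≤ -1.8791) ≈ 0.035
Since p ≈ 0.035 > α = 0.025, fail to reject H0; the evidence is not statistically significant.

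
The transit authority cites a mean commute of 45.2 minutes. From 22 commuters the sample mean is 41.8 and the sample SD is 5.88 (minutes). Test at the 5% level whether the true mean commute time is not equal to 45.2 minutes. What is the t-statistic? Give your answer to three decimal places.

-2.712

H0: μ = 45.2; H1: μ ≠ 45.2 (one-sample t-test, two-sided).
t = (x̄ − μ₀)/(s/√n) = (41.8 − 45.2)/(5.88/√22) = -2.712
df = n − 1 = 21
Two-sided p-value ≈ 0.0131
Since p ≈ 0.0131 < α = 0.05, reject H0; the evidence is statistically significant.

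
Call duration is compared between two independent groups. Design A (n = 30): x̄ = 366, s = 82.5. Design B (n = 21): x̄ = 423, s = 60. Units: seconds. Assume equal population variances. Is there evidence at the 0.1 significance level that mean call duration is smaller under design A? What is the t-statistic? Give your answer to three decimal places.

Let group 1 = design A, group 2 = design B. H0: μ_1 = μ_2; H1: μ_1 < μ_2 (two-sample pooled-variance t-test, left-tailed).
s_p² = [(30−1)·82.5² + (21−1)·60²]/(30+21−2) = 5497.58
t = (366 − 423)/√[5497.58·(1/30 + 1/21)] = -2.702
df = n₁ + n₂ − 2 = 49
p-value = P(T ≤ -2.702) ≈ 0.005
Since p ≈ 0.005 < α = 0.1, reject H0; the data support H1.

-2.702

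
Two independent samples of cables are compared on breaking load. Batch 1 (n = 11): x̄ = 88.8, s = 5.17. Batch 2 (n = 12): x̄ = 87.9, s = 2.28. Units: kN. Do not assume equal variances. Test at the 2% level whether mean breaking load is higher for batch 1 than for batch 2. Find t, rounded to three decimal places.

0.532

Let group 1 = batch 1, group 2 = batch 2. H0: μ_1 = μ_2; H1: μ_1 > μ_2 (Welch's two-sample t-test, right-tailed).
t = (x̄_1 − x̄_2)/√(s_1²/n_1 + s_2²/n_2) = (88.8 − 87.9)/√(5.17²/11 + 2.28²/12) = 0.532
Welch–Satterthwaite df ≈ 13.49
p-value = P(T ≥ 0.532) ≈ 0.302
Since p ≈ 0.302 > α = 0.02, fail to reject H0; the evidence is not statistically significant.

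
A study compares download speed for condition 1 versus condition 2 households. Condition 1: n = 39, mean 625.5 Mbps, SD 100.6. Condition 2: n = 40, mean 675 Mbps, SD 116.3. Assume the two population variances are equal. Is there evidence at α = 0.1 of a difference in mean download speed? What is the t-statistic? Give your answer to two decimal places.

-2.02

Let group 1 = condition 1, group 2 = condition 2. H0: μ_1 = μ_2; H1: μ_1 ≠ μ_2 (two-sample pooled-variance t-test, two-sided).
s_p² = [(39−1)·100.6² + (40−1)·116.3²]/(39+40−2) = 11845.1
t = (625.5 − 675)/√[11845.1·(1/39 + 1/40)] = -2.02
df = n₁ + n₂ − 2 = 77
Two-sided p-value ≈ 0.0467
Since p ≈ 0.0467 < α = 0.1, reject H0; the data support H1.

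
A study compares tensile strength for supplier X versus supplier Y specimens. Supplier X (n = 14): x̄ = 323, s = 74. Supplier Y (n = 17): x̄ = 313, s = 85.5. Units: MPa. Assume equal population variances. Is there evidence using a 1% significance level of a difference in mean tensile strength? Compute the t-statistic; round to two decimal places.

Let group 1 = supplier X, group 2 = supplier Y. H0: μ_1 = μ_2; H1: μ_1 ≠ μ_2 (two-sample pooled-variance t-test, two-sided).
s_p² = [(14−1)·74² + (17−1)·85.5²]/(14+17−2) = 6488
t = (323 − 313)/√[6488·(1/14 + 1/17)] = 0.34
df = n₁ + n₂ − 2 = 29
Two-sided p-value ≈ 0.7333
Since p ≈ 0.7333 > α = 0.01, fail to reject H0; the data do not provide sufficient evidence against H0.

0.34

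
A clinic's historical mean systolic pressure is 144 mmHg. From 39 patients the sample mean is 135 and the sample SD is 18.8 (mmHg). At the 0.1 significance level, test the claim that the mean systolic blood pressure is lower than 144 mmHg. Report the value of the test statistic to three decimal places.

-2.990

H0: μ = 144; H1: μ < 144 (one-sample t-test, left-tailed).
t = (x̄ − μ₀)/(s/√n) = (135 − 144)/(18.8/√39) = -2.990
df = n − 1 = 38
p-value = P(T ≤ -2.990) ≈ 0.0024
Since p ≈ 0.0024 < α = 0.1, reject H0; the evidence is statistically significant.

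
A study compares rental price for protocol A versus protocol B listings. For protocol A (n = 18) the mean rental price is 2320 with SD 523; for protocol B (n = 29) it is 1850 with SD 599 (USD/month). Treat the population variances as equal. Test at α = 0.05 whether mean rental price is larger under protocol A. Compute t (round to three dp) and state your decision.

t = 2.741; reject H0

Let group 1 = protocol A, group 2 = protocol B. H0: μ_1 = μ_2; H1: μ_1 > μ_2 (two-sample pooled-variance t-test, right-tailed).
s_p² = [(18−1)·523² + (29−1)·599²]/(18+29−2) = 326587
t = (2320 − 1850)/√[326587·(1/18 + 1/29)] = 2.741
df = n₁ + n₂ − 2 = 45
p-value = P(T ≥ 2.741) ≈ 0.0044
Since p ≈ 0.0044 < α = 0.05, reject H0; the data support H1.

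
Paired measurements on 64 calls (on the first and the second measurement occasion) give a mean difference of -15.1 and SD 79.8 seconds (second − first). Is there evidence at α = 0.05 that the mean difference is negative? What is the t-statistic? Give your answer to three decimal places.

H0: μ_d = 0; H1: μ_d < 0 (paired t-test on the differences, left-tailed).
t = d̄/(s_d/√n) = -15.1/(79.8/√64) = -1.514
df = n − 1 = 63
p-value = P(T ≤ -1.514) ≈ 0.0675
Since p ≈ 0.0675 > α = 0.05, fail to reject H0; the data do not provide sufficient evidence against H0.

-1.514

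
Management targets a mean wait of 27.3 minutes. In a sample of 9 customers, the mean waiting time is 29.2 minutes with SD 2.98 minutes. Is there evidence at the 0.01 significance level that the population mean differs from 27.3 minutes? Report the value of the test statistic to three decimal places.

1.913

H0: μ = 27.3; H1: μ ≠ 27.3 (one-sample t-test, two-sided).
t = (x̄ − μ₀)/(s/√n) = (29.2 − 27.3)/(2.98/√9) = 1.913
df = n − 1 = 8
Two-sided p-value ≈ 0.092
Since p ≈ 0.092 > α = 0.01, fail to reject H0; the evidence is not statistically significant.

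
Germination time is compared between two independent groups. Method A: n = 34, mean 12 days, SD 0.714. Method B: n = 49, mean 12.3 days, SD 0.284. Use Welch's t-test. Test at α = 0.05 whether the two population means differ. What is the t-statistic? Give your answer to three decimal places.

Let group 1 = method A, group 2 = method B. H0: μ_1 = μ_2; H1: μ_1 ≠ μ_2 (Welch's two-sample t-test, two-sided).
t = (x̄_1 − x̄_2)/√(s_1²/n_1 + s_2²/n_2) = (12 − 12.3)/√(0.714²/34 + 0.284²/49) = -2.326
Welch–Satterthwaite df ≈ 40.31
Two-sided p-value ≈ 0.025
Since p ≈ 0.025 < α = 0.05, reject H0; the data support H1.

-2.326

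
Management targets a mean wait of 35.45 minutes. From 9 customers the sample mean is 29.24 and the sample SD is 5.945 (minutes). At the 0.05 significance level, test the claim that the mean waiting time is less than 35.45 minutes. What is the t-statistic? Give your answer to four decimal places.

H0: μ = 35.45; H1: μ < 35.45 (one-sample t-test, left-tailed).
t = (x̄ − μ₀)/(s/√n) = (29.24 − 35.45)/(5.945/√9) = -3.1337
df = n − 1 = 8
p-value = P(T ≤ -3.1337) ≈ 0.007
Since p ≈ 0.007 < α = 0.05, reject H0; the data support H1.

-3.1337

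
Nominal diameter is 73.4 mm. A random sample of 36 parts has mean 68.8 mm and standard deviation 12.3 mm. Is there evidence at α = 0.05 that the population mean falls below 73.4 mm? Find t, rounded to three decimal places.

H0: μ = 73.4; H1: μ < 73.4 (one-sample t-test, left-tailed).
t = (x̄ − μ₀)/(s/√n) = (68.8 − 73.4)/(12.3/√36) = -2.244
df = n − 1 = 35
p-value = P(T ≤ -2.244) ≈ 0.016
Since p ≈ 0.016 < α = 0.05, reject H0; the evidence is statistically significant.

-2.244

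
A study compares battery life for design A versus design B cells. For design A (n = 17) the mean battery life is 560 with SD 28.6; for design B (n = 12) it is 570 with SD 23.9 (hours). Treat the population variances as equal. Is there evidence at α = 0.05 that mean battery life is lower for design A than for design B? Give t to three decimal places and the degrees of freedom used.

Let group 1 = design A, group 2 = design B. H0: μ_1 = μ_2; H1: μ_1 < μ_2 (two-sample pooled-variance t-test, left-tailed).
s_p² = [(17−1)·28.6² + (12−1)·23.9²]/(17+12−2) = 717.432
t = (560 − 570)/√[717.432·(1/17 + 1/12)] = -0.990
df = n₁ + n₂ − 2 = 27
p-value = P(T ≤ -0.990) ≈ 0.165
Since p ≈ 0.165 > α = 0.05, fail to reject H0; the evidence is not statistically significant.

t = -0.990, df = 27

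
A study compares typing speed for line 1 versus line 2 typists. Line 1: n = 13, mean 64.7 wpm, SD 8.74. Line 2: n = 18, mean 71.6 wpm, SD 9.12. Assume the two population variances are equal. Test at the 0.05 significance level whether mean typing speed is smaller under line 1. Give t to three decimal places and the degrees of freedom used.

Let group 1 = line 1, group 2 = line 2. H0: μ_1 = μ_2; H1: μ_1 < μ_2 (two-sample pooled-variance t-test, left-tailed).
s_p² = [(13−1)·8.74² + (18−1)·9.12²]/(13+18−2) = 80.3661
t = (64.7 − 71.6)/√[80.3661·(1/13 + 1/18)] = -2.115
df = n₁ + n₂ − 2 = 29
p-value = P(T ≤ -2.115) ≈ 0.022
Since p ≈ 0.022 < α = 0.05, reject H0; the data support H1.

t = -2.115, df = 29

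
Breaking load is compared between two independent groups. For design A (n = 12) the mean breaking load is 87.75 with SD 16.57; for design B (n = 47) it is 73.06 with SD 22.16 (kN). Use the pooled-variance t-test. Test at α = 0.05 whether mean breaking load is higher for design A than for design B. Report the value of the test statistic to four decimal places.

2.1428

Let group 1 = design A, group 2 = design B. H0: μ_1 = μ_2; H1: μ_1 > μ_2 (two-sample pooled-variance t-test, right-tailed).
s_p² = [(12−1)·16.57² + (47−1)·22.16²]/(12+47−2) = 449.285
t = (87.75 − 73.06)/√[449.285·(1/12 + 1/47)] = 2.1428
df = n₁ + n₂ − 2 = 57
p-value = P(T ≥ 2.1428) ≈ 0.0182
Since p ≈ 0.0182 < α = 0.05, reject H0; the evidence is statistically significant.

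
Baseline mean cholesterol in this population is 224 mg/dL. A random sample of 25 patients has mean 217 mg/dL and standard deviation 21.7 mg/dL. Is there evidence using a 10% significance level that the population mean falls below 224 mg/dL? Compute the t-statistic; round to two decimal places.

-1.61

H0: μ = 224; H1: μ < 224 (one-sample t-test, left-tailed).
t = (x̄ − μ₀)/(s/√n) = (217 − 224)/(21.7/√25) = -1.61
df = n − 1 = 24
p-value = P(T ≤ -1.61) ≈ 0.060
Since p ≈ 0.060 < α = 0.1, reject H0; the data support H1.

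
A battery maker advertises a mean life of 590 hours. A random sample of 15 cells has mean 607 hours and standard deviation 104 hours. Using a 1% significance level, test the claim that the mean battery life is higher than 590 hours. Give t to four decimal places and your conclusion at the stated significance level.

t = 0.6331; fail to reject H0

H0: μ = 590; H1: μ > 590 (one-sample t-test, right-tailed).
t = (x̄ − μ₀)/(s/√n) = (607 − 590)/(104/√15) = 0.6331
df = n − 1 = 14
p-value = P(T ≥ 0.6331) ≈ 0.268
Since p ≈ 0.268 > α = 0.01, fail to reject H0; the data do not provide sufficient evidence against H0.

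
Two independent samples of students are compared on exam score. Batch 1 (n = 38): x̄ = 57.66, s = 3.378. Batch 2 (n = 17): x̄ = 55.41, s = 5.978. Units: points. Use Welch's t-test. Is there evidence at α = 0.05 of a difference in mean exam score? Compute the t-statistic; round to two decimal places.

1.45

Let group 1 = batch 1, group 2 = batch 2. H0: μ_1 = μ_2; H1: μ_1 ≠ μ_2 (Welch's two-sample t-test, two-sided).
t = (x̄_1 − x̄_2)/√(s_1²/n_1 + s_2²/n_2) = (57.66 − 55.41)/√(3.378²/38 + 5.978²/17) = 1.45
Welch–Satterthwaite df ≈ 20.71
Two-sided p-value ≈ 0.1616
Since p ≈ 0.1616 > α = 0.05, fail to reject H0; the evidence is not statistically significant.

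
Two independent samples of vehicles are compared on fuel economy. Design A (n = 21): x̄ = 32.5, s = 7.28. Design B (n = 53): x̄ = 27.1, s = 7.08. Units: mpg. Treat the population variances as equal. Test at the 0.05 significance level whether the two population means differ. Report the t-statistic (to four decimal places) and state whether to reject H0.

t = 2.9347; reject H0

Let group 1 = design A, group 2 = design B. H0: μ_1 = μ_2; H1: μ_1 ≠ μ_2 (two-sample pooled-variance t-test, two-sided).
s_p² = [(21−1)·7.28² + (53−1)·7.08²]/(21+53−2) = 50.9242
t = (32.5 − 27.1)/√[50.9242·(1/21 + 1/53)] = 2.9347
df = n₁ + n₂ − 2 = 72
Two-sided p-value ≈ 0.004
Since p ≈ 0.004 < α = 0.05, reject H0; the data support H1.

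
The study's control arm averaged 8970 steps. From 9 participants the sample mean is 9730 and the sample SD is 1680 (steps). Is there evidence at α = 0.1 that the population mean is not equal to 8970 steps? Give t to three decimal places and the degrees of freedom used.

t = 1.357, df = 8

H0: μ = 8970; H1: μ ≠ 8970 (one-sample t-test, two-sided).
t = (x̄ − μ₀)/(s/√n) = (9730 − 8970)/(1680/√9) = 1.357
df = n − 1 = 8
Two-sided p-value ≈ 0.2118
Since p ≈ 0.2118 > α = 0.1, fail to reject H0; the evidence is not statistically significant.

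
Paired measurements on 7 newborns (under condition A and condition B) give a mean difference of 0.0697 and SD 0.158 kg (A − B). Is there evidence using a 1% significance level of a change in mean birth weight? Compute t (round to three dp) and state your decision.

H0: μ_d = 0; H1: μ_d ≠ 0 (paired t-test on the differences, two-sided).
t = d̄/(s_d/√n) = 0.0697/(0.158/√7) = 1.167
df = n − 1 = 6
Two-sided p-value ≈ 0.2874
Since p ≈ 0.2874 > α = 0.01, fail to reject H0; the data do not provide sufficient evidence against H0.

t = 1.167; fail to reject H0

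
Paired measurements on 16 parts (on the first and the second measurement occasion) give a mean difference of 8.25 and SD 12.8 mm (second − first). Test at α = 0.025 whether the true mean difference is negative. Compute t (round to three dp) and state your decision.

H0: μ_d = 0; H1: μ_d < 0 (paired t-test on the differences, left-tailed).
t = d̄/(s_d/√n) = 8.25/(12.8/√16) = 2.578
df = n − 1 = 15
p-value = P(T ≤ 2.578) ≈ 0.990
Since p ≈ 0.990 > α = 0.025, fail to reject H0; the evidence is not statistically significant.

t = 2.578; fail to reject H0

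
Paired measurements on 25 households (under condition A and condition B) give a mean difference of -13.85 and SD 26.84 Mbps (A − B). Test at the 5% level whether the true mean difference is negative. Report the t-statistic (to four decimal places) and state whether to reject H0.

H0: μ_d = 0; H1: μ_d < 0 (paired t-test on the differences, left-tailed).
t = d̄/(s_d/√n) = -13.85/(26.84/√25) = -2.5801
df = n − 1 = 24
p-value = P(T ≤ -2.5801) ≈ 0.008
Since p ≈ 0.008 < α = 0.05, reject H0; the data support H1.

t = -2.5801; reject H0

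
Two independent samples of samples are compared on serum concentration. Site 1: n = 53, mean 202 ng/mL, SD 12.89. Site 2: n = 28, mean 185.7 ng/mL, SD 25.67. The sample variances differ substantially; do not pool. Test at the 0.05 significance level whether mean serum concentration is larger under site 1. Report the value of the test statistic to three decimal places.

3.156

Let group 1 = site 1, group 2 = site 2. H0: μ_1 = μ_2; H1: μ_1 > μ_2 (Welch's two-sample t-test, right-tailed).
t = (x̄_1 − x̄_2)/√(s_1²/n_1 + s_2²/n_2) = (202 − 185.7)/√(12.89²/53 + 25.67²/28) = 3.156
Welch–Satterthwaite df ≈ 34.36
p-value = P(T ≥ 3.156) ≈ 0.0017
Since p ≈ 0.0017 < α = 0.05, reject H0; the evidence is statistically significant.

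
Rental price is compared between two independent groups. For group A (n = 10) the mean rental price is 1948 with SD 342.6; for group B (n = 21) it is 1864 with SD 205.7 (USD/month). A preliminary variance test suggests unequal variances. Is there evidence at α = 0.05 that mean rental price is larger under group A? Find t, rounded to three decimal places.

0.716

Let group 1 = group A, group 2 = group B. H0: μ_1 = μ_2; H1: μ_1 > μ_2 (Welch's two-sample t-test, right-tailed).
t = (x̄_1 − x̄_2)/√(s_1²/n_1 + s_2²/n_2) = (1948 − 1864)/√(342.6²/10 + 205.7²/21) = 0.716
Welch–Satterthwaite df ≈ 12.19
p-value = P(T ≥ 0.716) ≈ 0.2437
Since p ≈ 0.2437 > α = 0.05, fail to reject H0; the data do not provide sufficient evidence against H0.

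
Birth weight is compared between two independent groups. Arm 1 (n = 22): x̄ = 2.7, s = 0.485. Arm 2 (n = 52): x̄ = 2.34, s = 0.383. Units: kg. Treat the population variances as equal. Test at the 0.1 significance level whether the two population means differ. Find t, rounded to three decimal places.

Let group 1 = arm 1, group 2 = arm 2. H0: μ_1 = μ_2; H1: μ_1 ≠ μ_2 (two-sample pooled-variance t-test, two-sided).
s_p² = [(22−1)·0.485² + (52−1)·0.383²]/(22+52−2) = 0.172512
t = (2.7 − 2.34)/√[0.172512·(1/22 + 1/52)] = 3.408
df = n₁ + n₂ − 2 = 72
Two-sided p-value ≈ 0.001
Since p ≈ 0.001 < α = 0.1, reject H0; the data support H1.

3.408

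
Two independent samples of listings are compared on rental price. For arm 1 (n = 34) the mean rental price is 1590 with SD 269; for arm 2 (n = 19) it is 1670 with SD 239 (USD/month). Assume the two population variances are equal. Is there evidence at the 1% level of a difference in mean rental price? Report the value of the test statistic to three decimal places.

-1.079

Let group 1 = arm 1, group 2 = arm 2. H0: μ_1 = μ_2; H1: μ_1 ≠ μ_2 (two-sample pooled-variance t-test, two-sided).
s_p² = [(34−1)·269² + (19−1)·239²]/(34+19−2) = 66982.2
t = (1590 − 1670)/√[66982.2·(1/34 + 1/19)] = -1.079
df = n₁ + n₂ − 2 = 51
Two-sided p-value ≈ 0.286
Since p ≈ 0.286 > α = 0.01, fail to reject H0; the evidence is not statistically significant.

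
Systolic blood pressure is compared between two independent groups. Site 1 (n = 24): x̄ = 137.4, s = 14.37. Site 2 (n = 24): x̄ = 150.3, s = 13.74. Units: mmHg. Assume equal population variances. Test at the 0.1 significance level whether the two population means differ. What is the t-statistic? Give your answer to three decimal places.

Let group 1 = site 1, group 2 = site 2. H0: μ_1 = μ_2; H1: μ_1 ≠ μ_2 (two-sample pooled-variance t-test, two-sided).
s_p² = [(24−1)·14.37² + (24−1)·13.74²]/(24+24−2) = 197.642
t = (137.4 − 150.3)/√[197.642·(1/24 + 1/24)] = -3.179
df = n₁ + n₂ − 2 = 46
Two-sided p-value ≈ 0.003
Since p ≈ 0.003 < α = 0.1, reject H0; the data support H1.

-3.179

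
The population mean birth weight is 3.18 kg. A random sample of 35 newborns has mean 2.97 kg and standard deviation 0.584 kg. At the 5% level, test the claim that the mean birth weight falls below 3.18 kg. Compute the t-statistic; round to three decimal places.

-2.127

H0: μ = 3.18; H1: μ < 3.18 (one-sample t-test, left-tailed).
t = (x̄ − μ₀)/(s/√n) = (2.97 − 3.18)/(0.584/√35) = -2.127
df = n − 1 = 34
p-value = P(T ≤ -2.127) ≈ 0.020
Since p ≈ 0.020 < α = 0.05, reject H0; the evidence is statistically significant.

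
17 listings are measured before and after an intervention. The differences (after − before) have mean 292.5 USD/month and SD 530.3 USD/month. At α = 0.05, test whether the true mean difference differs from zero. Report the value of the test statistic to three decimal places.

2.274

H0: μ_d = 0; H1: μ_d ≠ 0 (paired t-test on the differences, two-sided).
t = d̄/(s_d/√n) = 292.5/(530.3/√17) = 2.274
df = n − 1 = 16
Two-sided p-value ≈ 0.037
Since p ≈ 0.037 < α = 0.05, reject H0; the evidence is statistically significant.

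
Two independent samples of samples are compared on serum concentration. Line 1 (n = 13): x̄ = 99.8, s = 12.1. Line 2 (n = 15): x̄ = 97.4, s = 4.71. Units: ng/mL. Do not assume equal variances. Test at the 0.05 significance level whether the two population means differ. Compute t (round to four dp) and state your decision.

Let group 1 = line 1, group 2 = line 2. H0: μ_1 = μ_2; H1: μ_1 ≠ μ_2 (Welch's two-sample t-test, two-sided).
t = (x̄_1 − x̄_2)/√(s_1²/n_1 + s_2²/n_2) = (99.8 − 97.4)/√(12.1²/13 + 4.71²/15) = 0.6724
Welch–Satterthwaite df ≈ 15.13
Two-sided p-value ≈ 0.5115
Since p ≈ 0.5115 > α = 0.05, fail to reject H0; the data do not provide sufficient evidence against H0.

t = 0.6724; fail to reject H0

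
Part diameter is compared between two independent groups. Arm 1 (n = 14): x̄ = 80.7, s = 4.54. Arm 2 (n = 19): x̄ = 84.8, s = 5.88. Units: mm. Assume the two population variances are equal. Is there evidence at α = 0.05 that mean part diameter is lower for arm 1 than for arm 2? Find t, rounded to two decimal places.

Let group 1 = arm 1, group 2 = arm 2. H0: μ_1 = μ_2; H1: μ_1 < μ_2 (two-sample pooled-variance t-test, left-tailed).
s_p² = [(14−1)·4.54² + (19−1)·5.88²]/(14+19−2) = 28.719
t = (80.7 − 84.8)/√[28.719·(1/14 + 1/19)] = -2.17
df = n₁ + n₂ − 2 = 31
p-value = P(T ≤ -2.17) ≈ 0.0188
Since p ≈ 0.0188 < α = 0.05, reject H0; the data support H1.

-2.17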